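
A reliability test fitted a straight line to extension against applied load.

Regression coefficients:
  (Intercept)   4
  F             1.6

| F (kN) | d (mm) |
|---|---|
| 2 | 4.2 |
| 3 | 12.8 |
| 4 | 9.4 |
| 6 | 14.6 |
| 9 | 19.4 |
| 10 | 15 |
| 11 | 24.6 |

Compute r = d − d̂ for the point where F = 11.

d̂ = 4 + 1.6·11 = 21.6
r = 24.6 − 21.6 = 3

r = 3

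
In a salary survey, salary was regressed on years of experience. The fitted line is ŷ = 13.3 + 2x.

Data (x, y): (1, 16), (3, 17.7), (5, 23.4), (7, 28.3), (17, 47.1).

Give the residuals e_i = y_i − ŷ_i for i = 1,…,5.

x=1: ŷ = 13.3 + 2·1 = 15.3; e = 16 − 15.3 = 0.7
x=3: ŷ = 13.3 + 2·3 = 19.3; e = 17.7 − 19.3 = -1.6
x=5: ŷ = 13.3 + 2·5 = 23.3; e = 23.4 − 23.3 = 0.1
x=7: ŷ = 13.3 + 2·7 = 27.3; e = 28.3 − 27.3 = 1
x=17: ŷ = 13.3 + 2·17 = 47.3; e = 47.1 − 47.3 = -0.2

0.7, -1.6, 0.1, 1, -0.2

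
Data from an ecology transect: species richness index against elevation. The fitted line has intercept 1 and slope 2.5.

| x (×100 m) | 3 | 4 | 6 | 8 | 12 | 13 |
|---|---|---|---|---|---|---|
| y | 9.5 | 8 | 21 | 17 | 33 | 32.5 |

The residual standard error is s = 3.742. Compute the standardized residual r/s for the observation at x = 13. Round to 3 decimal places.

ŷ = 1 + 2.5·13 = 33.5
r = 32.5 − 33.5 = -1
r/s = -1 / 3.742 = -0.267

-0.267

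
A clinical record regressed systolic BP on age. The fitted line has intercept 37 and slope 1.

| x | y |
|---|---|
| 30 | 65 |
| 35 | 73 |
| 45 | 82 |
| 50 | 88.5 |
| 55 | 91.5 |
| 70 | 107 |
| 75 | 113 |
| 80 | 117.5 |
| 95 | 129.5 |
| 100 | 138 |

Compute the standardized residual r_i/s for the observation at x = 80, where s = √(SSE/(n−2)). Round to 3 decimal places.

0.354

x=30: ŷ = 37 + 30 = 67; r = 65 − 67 = -2
x=35: ŷ = 37 + 35 = 72; r = 73 − 72 = 1
x=45: ŷ = 37 + 45 = 82; r = 82 − 82 = 0
x=50: ŷ = 37 + 50 = 87; r = 88.5 − 87 = 1.5
x=55: ŷ = 37 + 55 = 92; r = 91.5 − 92 = -0.5
x=70: ŷ = 37 + 70 = 107; r = 107 − 107 = 0
x=75: ŷ = 37 + 75 = 112; r = 113 − 112 = 1
x=80: ŷ = 37 + 80 = 117; r = 117.5 − 117 = 0.5
x=95: ŷ = 37 + 95 = 132; r = 129.5 − 132 = -2.5
x=100: ŷ = 37 + 100 = 137; r = 138 − 137 = 1
SSE = 4 + 1 + 0 + 2.25 + 0.25 + 0 + 1 + 0.25 + 6.25 + 1 = 16
s = √(16/8) = 1.41421
r/s = 0.5 / 1.41421 = 0.354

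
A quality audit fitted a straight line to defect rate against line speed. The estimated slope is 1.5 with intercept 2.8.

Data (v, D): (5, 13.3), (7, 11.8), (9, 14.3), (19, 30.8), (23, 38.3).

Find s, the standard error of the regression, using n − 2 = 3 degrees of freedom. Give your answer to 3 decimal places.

v=5: ŷ = 2.8 + 1.5·5 = 10.3; e = 13.3 − 10.3 = 3
v=7: ŷ = 2.8 + 1.5·7 = 13.3; e = 11.8 − 13.3 = -1.5
v=9: ŷ = 2.8 + 1.5·9 = 16.3; e = 14.3 − 16.3 = -2
v=19: ŷ = 2.8 + 1.5·19 = 31.3; e = 30.8 − 31.3 = -0.5
v=23: ŷ = 2.8 + 1.5·23 = 37.3; e = 38.3 − 37.3 = 1
SSE = 9 + 2.25 + 4 + 0.25 + 1 = 16.5
s = √(16.5/3) = √5.5 ≈ 2.345

s = 2.345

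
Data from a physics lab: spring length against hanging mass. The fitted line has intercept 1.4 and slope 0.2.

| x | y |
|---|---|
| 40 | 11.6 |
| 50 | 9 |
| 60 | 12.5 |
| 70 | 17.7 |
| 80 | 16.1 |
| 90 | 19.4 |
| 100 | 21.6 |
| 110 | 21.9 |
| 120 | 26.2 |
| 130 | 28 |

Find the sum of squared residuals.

x=40: ŷ = 1.4 + 0.2·40 = 9.4; r = 11.6 − 9.4 = 2.2
x=50: ŷ = 1.4 + 0.2·50 = 11.4; r = 9 − 11.4 = -2.4
x=60: ŷ = 1.4 + 0.2·60 = 13.4; r = 12.5 − 13.4 = -0.9
x=70: ŷ = 1.4 + 0.2·70 = 15.4; r = 17.7 − 15.4 = 2.3
x=80: ŷ = 1.4 + 0.2·80 = 17.4; r = 16.1 − 17.4 = -1.3
x=90: ŷ = 1.4 + 0.2·90 = 19.4; r = 19.4 − 19.4 = 0
x=100: ŷ = 1.4 + 0.2·100 = 21.4; r = 21.6 − 21.4 = 0.2
x=110: ŷ = 1.4 + 0.2·110 = 23.4; r = 21.9 − 23.4 = -1.5
x=120: ŷ = 1.4 + 0.2·120 = 25.4; r = 26.2 − 25.4 = 0.8
x=130: ŷ = 1.4 + 0.2·130 = 27.4; r = 28 − 27.4 = 0.6
SSE = 4.84 + 5.76 + 0.81 + 5.29 + 1.69 + 0 + 0.04 + 2.25 + 0.64 + 0.36 = 21.68

SSE = 21.68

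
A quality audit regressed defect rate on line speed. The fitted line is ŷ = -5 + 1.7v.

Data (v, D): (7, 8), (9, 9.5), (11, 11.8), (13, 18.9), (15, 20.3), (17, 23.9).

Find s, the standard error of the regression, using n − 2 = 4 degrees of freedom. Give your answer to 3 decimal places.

s = 1.478

v=7: ŷ = -5 + 1.7·7 = 6.9; r = 8 − 6.9 = 1.1
v=9: ŷ = -5 + 1.7·9 = 10.3; r = 9.5 − 10.3 = -0.8
v=11: ŷ = -5 + 1.7·11 = 13.7; r = 11.8 − 13.7 = -1.9
v=13: ŷ = -5 + 1.7·13 = 17.1; r = 18.9 − 17.1 = 1.8
v=15: ŷ = -5 + 1.7·15 = 20.5; r = 20.3 − 20.5 = -0.2
v=17: ŷ = -5 + 1.7·17 = 23.9; r = 23.9 − 23.9 = 0
SSE = 1.21 + 0.64 + 3.61 + 3.24 + 0.04 + 0 = 8.74
s = √(8.74/4) = √2.185 ≈ 1.478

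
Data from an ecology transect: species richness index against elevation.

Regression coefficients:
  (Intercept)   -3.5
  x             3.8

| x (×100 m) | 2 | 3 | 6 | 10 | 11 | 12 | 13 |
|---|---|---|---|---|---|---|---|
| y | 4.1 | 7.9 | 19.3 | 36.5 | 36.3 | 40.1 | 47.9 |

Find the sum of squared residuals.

x=2: ŷ = -3.5 + 3.8·2 = 4.1; e = 4.1 − 4.1 = 0
x=3: ŷ = -3.5 + 3.8·3 = 7.9; e = 7.9 − 7.9 = 0
x=6: ŷ = -3.5 + 3.8·6 = 19.3; e = 19.3 − 19.3 = 0
x=10: ŷ = -3.5 + 3.8·10 = 34.5; e = 36.5 − 34.5 = 2
x=11: ŷ = -3.5 + 3.8·11 = 38.3; e = 36.3 − 38.3 = -2
x=12: ŷ = -3.5 + 3.8·12 = 42.1; e = 40.1 − 42.1 = -2
x=13: ŷ = -3.5 + 3.8·13 = 45.9; e = 47.9 − 45.9 = 2
SSE = 0 + 0 + 0 + 4 + 4 + 4 + 4 = 16

SSE = 16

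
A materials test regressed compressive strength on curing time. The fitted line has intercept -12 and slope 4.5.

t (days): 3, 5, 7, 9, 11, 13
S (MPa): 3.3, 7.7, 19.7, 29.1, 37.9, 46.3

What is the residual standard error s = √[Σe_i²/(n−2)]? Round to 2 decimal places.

t=3: Ŝ = -12 + 4.5·3 = 1.5; e = 3.3 − 1.5 = 1.8
t=5: Ŝ = -12 + 4.5·5 = 10.5; e = 7.7 − 10.5 = -2.8
t=7: Ŝ = -12 + 4.5·7 = 19.5; e = 19.7 − 19.5 = 0.2
t=9: Ŝ = -12 + 4.5·9 = 28.5; e = 29.1 − 28.5 = 0.6
t=11: Ŝ = -12 + 4.5·11 = 37.5; e = 37.9 − 37.5 = 0.4
t=13: Ŝ = -12 + 4.5·13 = 46.5; e = 46.3 − 46.5 = -0.2
SSE = 3.24 + 7.84 + 0.04 + 0.36 + 0.16 + 0.04 = 11.68
s = √(11.68/4) = √2.92 ≈ 1.71

s = 1.71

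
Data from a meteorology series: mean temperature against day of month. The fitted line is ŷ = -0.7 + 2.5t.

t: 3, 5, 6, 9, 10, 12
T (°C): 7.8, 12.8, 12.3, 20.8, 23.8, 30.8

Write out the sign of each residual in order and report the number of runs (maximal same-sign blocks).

3 runs

t=3: ŷ = -0.7 + 2.5·3 = 6.8; r = 7.8 − 6.8 = 1
t=5: ŷ = -0.7 + 2.5·5 = 11.8; r = 12.8 − 11.8 = 1
t=6: ŷ = -0.7 + 2.5·6 = 14.3; r = 12.3 − 14.3 = -2
t=9: ŷ = -0.7 + 2.5·9 = 21.8; r = 20.8 − 21.8 = -1
t=10: ŷ = -0.7 + 2.5·10 = 24.3; r = 23.8 − 24.3 = -0.5
t=12: ŷ = -0.7 + 2.5·12 = 29.3; r = 30.8 − 29.3 = 1.5
Signs: + + − − − +
Runs: +×2, −×3, +×1 → 3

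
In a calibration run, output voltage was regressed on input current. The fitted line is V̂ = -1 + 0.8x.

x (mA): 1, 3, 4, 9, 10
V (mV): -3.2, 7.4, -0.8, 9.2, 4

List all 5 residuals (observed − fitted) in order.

x=1: V̂ = -1 + 0.8·1 = -0.2; e = -3.2 − (-0.2) = -3
x=3: V̂ = -1 + 0.8·3 = 1.4; e = 7.4 − 1.4 = 6
x=4: V̂ = -1 + 0.8·4 = 2.2; e = -0.8 − 2.2 = -3
x=9: V̂ = -1 + 0.8·9 = 6.2; e = 9.2 − 6.2 = 3
x=10: V̂ = -1 + 0.8·10 = 7; e = 4 − 7 = -3

-3, 6, -3, 3, -3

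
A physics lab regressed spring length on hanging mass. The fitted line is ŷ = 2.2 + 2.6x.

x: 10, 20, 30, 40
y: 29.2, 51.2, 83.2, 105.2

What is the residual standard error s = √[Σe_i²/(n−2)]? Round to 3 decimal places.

s = 3.162

x=10: ŷ = 2.2 + 2.6·10 = 28.2; e = 29.2 − 28.2 = 1
x=20: ŷ = 2.2 + 2.6·20 = 54.2; e = 51.2 − 54.2 = -3
x=30: ŷ = 2.2 + 2.6·30 = 80.2; e = 83.2 − 80.2 = 3
x=40: ŷ = 2.2 + 2.6·40 = 106.2; e = 105.2 − 106.2 = -1
SSE = 1 + 9 + 9 + 1 = 20
s = √(20/2) = √10 ≈ 3.162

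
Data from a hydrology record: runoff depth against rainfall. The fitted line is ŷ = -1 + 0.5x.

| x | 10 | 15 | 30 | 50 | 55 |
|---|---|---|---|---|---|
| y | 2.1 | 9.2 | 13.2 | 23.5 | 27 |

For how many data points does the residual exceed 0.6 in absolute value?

3

x=10: ŷ = -1 + 0.5·10 = 4; e = 2.1 − 4 = -1.9
x=15: ŷ = -1 + 0.5·15 = 6.5; e = 9.2 − 6.5 = 2.7
x=30: ŷ = -1 + 0.5·30 = 14; e = 13.2 − 14 = -0.8
x=50: ŷ = -1 + 0.5·50 = 24; e = 23.5 − 24 = -0.5
x=55: ŷ = -1 + 0.5·55 = 26.5; e = 27 − 26.5 = 0.5
|e| > 0.6: x=10 (|e|=1.9), x=15 (|e|=2.7), x=30 (|e|=0.8) → 3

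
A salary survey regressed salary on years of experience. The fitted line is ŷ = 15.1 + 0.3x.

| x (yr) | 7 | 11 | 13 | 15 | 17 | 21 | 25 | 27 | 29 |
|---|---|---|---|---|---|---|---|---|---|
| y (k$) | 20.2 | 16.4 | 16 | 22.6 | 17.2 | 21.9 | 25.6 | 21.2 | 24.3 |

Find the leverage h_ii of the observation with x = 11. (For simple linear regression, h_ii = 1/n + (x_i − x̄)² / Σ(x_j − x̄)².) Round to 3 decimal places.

x̄ = (7 + 11 + 13 + 15 + 17 + 21 + 25 + 27 + 29)/9 = 18.3333
Σ(x − x̄)² = 128.444 + 53.7778 + 28.4444 + 11.1111 + 1.77778 + 7.11111 + 44.4444 + 75.1111 + 113.778 = 464
h = 1/9 + (-7.33333)²/464 = 0.111111 + 0.1159 = 0.227

h = 0.227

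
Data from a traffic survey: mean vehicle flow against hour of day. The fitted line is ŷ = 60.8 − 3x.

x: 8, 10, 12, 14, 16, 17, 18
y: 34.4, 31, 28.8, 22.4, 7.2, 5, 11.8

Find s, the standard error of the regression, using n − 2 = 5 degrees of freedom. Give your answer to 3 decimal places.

x=8: ŷ = 60.8 − 3·8 = 36.8; r = 34.4 − 36.8 = -2.4
x=10: ŷ = 60.8 − 3·10 = 30.8; r = 31 − 30.8 = 0.2
x=12: ŷ = 60.8 − 3·12 = 24.8; r = 28.8 − 24.8 = 4
x=14: ŷ = 60.8 − 3·14 = 18.8; r = 22.4 − 18.8 = 3.6
x=16: ŷ = 60.8 − 3·16 = 12.8; r = 7.2 − 12.8 = -5.6
x=17: ŷ = 60.8 − 3·17 = 9.8; r = 5 − 9.8 = -4.8
x=18: ŷ = 60.8 − 3·18 = 6.8; r = 11.8 − 6.8 = 5
SSE = 5.76 + 0.04 + 16 + 12.96 + 31.36 + 23.04 + 25 = 114.16
s = √(114.16/5) = √22.832 ≈ 4.778

s = 4.778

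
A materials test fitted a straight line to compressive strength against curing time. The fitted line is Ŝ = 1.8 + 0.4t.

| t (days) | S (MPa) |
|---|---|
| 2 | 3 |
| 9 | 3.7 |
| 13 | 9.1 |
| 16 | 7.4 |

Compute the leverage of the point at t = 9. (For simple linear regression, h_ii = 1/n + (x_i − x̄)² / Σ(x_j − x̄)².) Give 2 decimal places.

h = 0.26

t̄ = (2 + 9 + 13 + 16)/4 = 10
Σ(t − t̄)² = 64 + 1 + 9 + 36 = 110
h = 1/4 + (-1)²/110 = 0.25 + 0.00909091 = 0.26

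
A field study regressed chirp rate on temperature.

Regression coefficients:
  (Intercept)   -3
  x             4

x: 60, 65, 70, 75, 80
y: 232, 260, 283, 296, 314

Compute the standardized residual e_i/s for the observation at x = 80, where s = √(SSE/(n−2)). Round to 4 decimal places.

-0.5809

x=60: ŷ = -3 + 4·60 = 237; e = 232 − 237 = -5
x=65: ŷ = -3 + 4·65 = 257; e = 260 − 257 = 3
x=70: ŷ = -3 + 4·70 = 277; e = 283 − 277 = 6
x=75: ŷ = -3 + 4·75 = 297; e = 296 − 297 = -1
x=80: ŷ = -3 + 4·80 = 317; e = 314 − 317 = -3
SSE = 25 + 9 + 36 + 1 + 9 = 80
s = √(80/3) = 5.16398
e/s = -3 / 5.16398 = -0.5809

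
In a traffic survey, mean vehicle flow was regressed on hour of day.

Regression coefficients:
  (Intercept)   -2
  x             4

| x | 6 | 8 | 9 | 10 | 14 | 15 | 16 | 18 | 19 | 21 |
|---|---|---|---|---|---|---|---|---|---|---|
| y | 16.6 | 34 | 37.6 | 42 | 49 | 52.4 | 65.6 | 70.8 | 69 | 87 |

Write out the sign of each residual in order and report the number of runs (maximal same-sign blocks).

x=6: ŷ = -2 + 4·6 = 22; e = 16.6 − 22 = -5.4
x=8: ŷ = -2 + 4·8 = 30; e = 34 − 30 = 4
x=9: ŷ = -2 + 4·9 = 34; e = 37.6 − 34 = 3.6
x=10: ŷ = -2 + 4·10 = 38; e = 42 − 38 = 4
x=14: ŷ = -2 + 4·14 = 54; e = 49 − 54 = -5
x=15: ŷ = -2 + 4·15 = 58; e = 52.4 − 58 = -5.6
x=16: ŷ = -2 + 4·16 = 62; e = 65.6 − 62 = 3.6
x=18: ŷ = -2 + 4·18 = 70; e = 70.8 − 70 = 0.8
x=19: ŷ = -2 + 4·19 = 74; e = 69 − 74 = -5
x=21: ŷ = -2 + 4·21 = 82; e = 87 − 82 = 5
Signs: − + + + − − + + − +
Runs: −×1, +×3, −×2, +×2, −×1, +×1 → 6

6 runs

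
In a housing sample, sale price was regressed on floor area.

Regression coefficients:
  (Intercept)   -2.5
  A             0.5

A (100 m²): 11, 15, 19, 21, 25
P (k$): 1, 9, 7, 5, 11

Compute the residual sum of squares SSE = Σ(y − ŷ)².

SSE = 30

A=11: ŷ = -2.5 + 0.5·11 = 3; r = 1 − 3 = -2
A=15: ŷ = -2.5 + 0.5·15 = 5; r = 9 − 5 = 4
A=19: ŷ = -2.5 + 0.5·19 = 7; r = 7 − 7 = 0
A=21: ŷ = -2.5 + 0.5·21 = 8; r = 5 − 8 = -3
A=25: ŷ = -2.5 + 0.5·25 = 10; r = 11 − 10 = 1
SSE = 4 + 16 + 0 + 9 + 1 = 30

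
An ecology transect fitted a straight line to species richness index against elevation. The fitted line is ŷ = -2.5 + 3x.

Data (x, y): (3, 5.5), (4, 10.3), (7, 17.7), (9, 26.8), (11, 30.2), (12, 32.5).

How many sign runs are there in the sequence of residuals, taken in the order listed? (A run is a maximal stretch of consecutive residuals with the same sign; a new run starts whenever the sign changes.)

x=3: ŷ = -2.5 + 3·3 = 6.5; e = 5.5 − 6.5 = -1
x=4: ŷ = -2.5 + 3·4 = 9.5; e = 10.3 − 9.5 = 0.8
x=7: ŷ = -2.5 + 3·7 = 18.5; e = 17.7 − 18.5 = -0.8
x=9: ŷ = -2.5 + 3·9 = 24.5; e = 26.8 − 24.5 = 2.3
x=11: ŷ = -2.5 + 3·11 = 30.5; e = 30.2 − 30.5 = -0.3
x=12: ŷ = -2.5 + 3·12 = 33.5; e = 32.5 − 33.5 = -1
Signs: − + − + − −
Runs: −×1, +×1, −×1, +×1, −×2 → 5

5 runs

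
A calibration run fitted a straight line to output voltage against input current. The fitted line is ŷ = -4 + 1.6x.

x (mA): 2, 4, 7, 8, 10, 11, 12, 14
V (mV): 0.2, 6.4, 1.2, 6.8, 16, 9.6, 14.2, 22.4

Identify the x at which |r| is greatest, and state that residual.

x=2: ŷ = -4 + 1.6·2 = -0.8; r = 0.2 − (-0.8) = 1
x=4: ŷ = -4 + 1.6·4 = 2.4; r = 6.4 − 2.4 = 4
x=7: ŷ = -4 + 1.6·7 = 7.2; r = 1.2 − 7.2 = -6
x=8: ŷ = -4 + 1.6·8 = 8.8; r = 6.8 − 8.8 = -2
x=10: ŷ = -4 + 1.6·10 = 12; r = 16 − 12 = 4
x=11: ŷ = -4 + 1.6·11 = 13.6; r = 9.6 − 13.6 = -4
x=12: ŷ = -4 + 1.6·12 = 15.2; r = 14.2 − 15.2 = -1
x=14: ŷ = -4 + 1.6·14 = 18.4; r = 22.4 − 18.4 = 4
Largest |r| is 6 at x = 7, residual -6.

x = 7, r = -6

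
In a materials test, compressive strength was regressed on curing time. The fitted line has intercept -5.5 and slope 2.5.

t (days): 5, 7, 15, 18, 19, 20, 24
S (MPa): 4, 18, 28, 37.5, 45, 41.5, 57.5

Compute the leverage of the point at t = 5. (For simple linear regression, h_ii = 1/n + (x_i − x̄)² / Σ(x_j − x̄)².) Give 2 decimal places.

h = 0.51

t̄ = (5 + 7 + 15 + 18 + 19 + 20 + 24)/7 = 15.4286
Σ(t − t̄)² = 108.755 + 71.0408 + 0.183673 + 6.61224 + 12.7551 + 20.898 + 73.4694 = 293.714
h = 1/7 + (-10.4286)²/293.714 = 0.142857 + 0.370275 = 0.51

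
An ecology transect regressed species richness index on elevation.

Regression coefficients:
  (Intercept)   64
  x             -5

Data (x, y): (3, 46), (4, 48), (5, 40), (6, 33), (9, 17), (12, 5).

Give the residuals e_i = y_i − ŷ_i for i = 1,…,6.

-3, 4, 1, -1, -2, 1

x=3: ŷ = 64 − 5·3 = 49; e = 46 − 49 = -3
x=4: ŷ = 64 − 5·4 = 44; e = 48 − 44 = 4
x=5: ŷ = 64 − 5·5 = 39; e = 40 − 39 = 1
x=6: ŷ = 64 − 5·6 = 34; e = 33 − 34 = -1
x=9: ŷ = 64 − 5·9 = 19; e = 17 − 19 = -2
x=12: ŷ = 64 − 5·12 = 4; e = 5 − 4 = 1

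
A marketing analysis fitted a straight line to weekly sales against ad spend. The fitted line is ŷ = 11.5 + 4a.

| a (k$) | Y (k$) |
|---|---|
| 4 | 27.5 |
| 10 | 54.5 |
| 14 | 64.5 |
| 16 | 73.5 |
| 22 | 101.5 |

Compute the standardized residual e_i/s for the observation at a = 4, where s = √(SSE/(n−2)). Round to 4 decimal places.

a=4: ŷ = 11.5 + 4·4 = 27.5; e = 27.5 − 27.5 = 0
a=10: ŷ = 11.5 + 4·10 = 51.5; e = 54.5 − 51.5 = 3
a=14: ŷ = 11.5 + 4·14 = 67.5; e = 64.5 − 67.5 = -3
a=16: ŷ = 11.5 + 4·16 = 75.5; e = 73.5 − 75.5 = -2
a=22: ŷ = 11.5 + 4·22 = 99.5; e = 101.5 − 99.5 = 2
SSE = 0 + 9 + 9 + 4 + 4 = 26
s = √(26/3) = 2.94392
e/s = 0 / 2.94392 = 0.0000

0.0000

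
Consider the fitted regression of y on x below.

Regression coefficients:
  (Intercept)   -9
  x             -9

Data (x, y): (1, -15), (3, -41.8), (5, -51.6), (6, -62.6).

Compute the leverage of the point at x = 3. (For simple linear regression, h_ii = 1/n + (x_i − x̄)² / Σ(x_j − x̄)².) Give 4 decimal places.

x̄ = (1 + 3 + 5 + 6)/4 = 3.75
Σ(x − x̄)² = 7.5625 + 0.5625 + 1.5625 + 5.0625 = 14.75
h = 1/4 + (-0.75)²/14.75 = 0.25 + 0.0381356 = 0.2881

h = 0.2881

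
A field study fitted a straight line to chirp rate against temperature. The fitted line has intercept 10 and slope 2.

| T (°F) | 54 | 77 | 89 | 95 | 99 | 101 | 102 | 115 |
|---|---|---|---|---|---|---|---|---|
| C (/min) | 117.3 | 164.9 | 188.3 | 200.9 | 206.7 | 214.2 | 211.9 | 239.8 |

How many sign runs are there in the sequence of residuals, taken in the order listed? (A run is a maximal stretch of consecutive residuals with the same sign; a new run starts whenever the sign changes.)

T=54: Ĉ = 10 + 2·54 = 118; e = 117.3 − 118 = -0.7
T=77: Ĉ = 10 + 2·77 = 164; e = 164.9 − 164 = 0.9
T=89: Ĉ = 10 + 2·89 = 188; e = 188.3 − 188 = 0.3
T=95: Ĉ = 10 + 2·95 = 200; e = 200.9 − 200 = 0.9
T=99: Ĉ = 10 + 2·99 = 208; e = 206.7 − 208 = -1.3
T=101: Ĉ = 10 + 2·101 = 212; e = 214.2 − 212 = 2.2
T=102: Ĉ = 10 + 2·102 = 214; e = 211.9 − 214 = -2.1
T=115: Ĉ = 10 + 2·115 = 240; e = 239.8 − 240 = -0.2
Signs: − + + + − + − −
Runs: −×1, +×3, −×1, +×1, −×2 → 5

5 runs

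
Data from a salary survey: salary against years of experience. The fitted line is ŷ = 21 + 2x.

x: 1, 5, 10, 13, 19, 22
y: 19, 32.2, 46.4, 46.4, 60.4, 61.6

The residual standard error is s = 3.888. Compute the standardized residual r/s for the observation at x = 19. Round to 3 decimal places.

ŷ = 21 + 2·19 = 59
r = 60.4 − 59 = 1.4
r/s = 1.4 / 3.888 = 0.360

0.360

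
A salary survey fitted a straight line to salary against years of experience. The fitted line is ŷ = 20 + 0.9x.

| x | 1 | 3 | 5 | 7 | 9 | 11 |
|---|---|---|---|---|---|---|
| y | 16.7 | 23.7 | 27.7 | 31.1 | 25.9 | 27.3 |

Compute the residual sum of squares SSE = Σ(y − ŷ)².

x=1: ŷ = 20 + 0.9·1 = 20.9; r = 16.7 − 20.9 = -4.2
x=3: ŷ = 20 + 0.9·3 = 22.7; r = 23.7 − 22.7 = 1
x=5: ŷ = 20 + 0.9·5 = 24.5; r = 27.7 − 24.5 = 3.2
x=7: ŷ = 20 + 0.9·7 = 26.3; r = 31.1 − 26.3 = 4.8
x=9: ŷ = 20 + 0.9·9 = 28.1; r = 25.9 − 28.1 = -2.2
x=11: ŷ = 20 + 0.9·11 = 29.9; r = 27.3 − 29.9 = -2.6
SSE = 17.64 + 1 + 10.24 + 23.04 + 4.84 + 6.76 = 63.52

SSE = 63.52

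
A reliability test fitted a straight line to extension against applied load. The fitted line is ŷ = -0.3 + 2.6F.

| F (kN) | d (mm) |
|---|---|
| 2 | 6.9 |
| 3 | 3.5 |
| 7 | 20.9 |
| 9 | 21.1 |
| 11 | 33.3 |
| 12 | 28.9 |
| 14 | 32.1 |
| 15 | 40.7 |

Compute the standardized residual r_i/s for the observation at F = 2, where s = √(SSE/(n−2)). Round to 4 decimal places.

0.5410

F=2: ŷ = -0.3 + 2.6·2 = 4.9; r = 6.9 − 4.9 = 2
F=3: ŷ = -0.3 + 2.6·3 = 7.5; r = 3.5 − 7.5 = -4
F=7: ŷ = -0.3 + 2.6·7 = 17.9; r = 20.9 − 17.9 = 3
F=9: ŷ = -0.3 + 2.6·9 = 23.1; r = 21.1 − 23.1 = -2
F=11: ŷ = -0.3 + 2.6·11 = 28.3; r = 33.3 − 28.3 = 5
F=12: ŷ = -0.3 + 2.6·12 = 30.9; r = 28.9 − 30.9 = -2
F=14: ŷ = -0.3 + 2.6·14 = 36.1; r = 32.1 − 36.1 = -4
F=15: ŷ = -0.3 + 2.6·15 = 38.7; r = 40.7 − 38.7 = 2
SSE = 4 + 16 + 9 + 4 + 25 + 4 + 16 + 4 = 82
s = √(82/6) = 3.69685
r/s = 2 / 3.69685 = 0.5410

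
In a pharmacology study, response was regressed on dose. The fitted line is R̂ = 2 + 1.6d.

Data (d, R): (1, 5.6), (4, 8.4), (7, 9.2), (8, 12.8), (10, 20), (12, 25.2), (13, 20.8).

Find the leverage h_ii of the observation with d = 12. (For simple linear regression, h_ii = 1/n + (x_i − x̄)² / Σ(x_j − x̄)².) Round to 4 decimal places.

d̄ = (1 + 4 + 7 + 8 + 10 + 12 + 13)/7 = 7.85714
Σ(d − d̄)² = 47.0204 + 14.8776 + 0.734694 + 0.0204082 + 4.59184 + 17.1633 + 26.449 = 110.857
h = 1/7 + (4.14286)²/110.857 = 0.142857 + 0.154823 = 0.2977

h = 0.2977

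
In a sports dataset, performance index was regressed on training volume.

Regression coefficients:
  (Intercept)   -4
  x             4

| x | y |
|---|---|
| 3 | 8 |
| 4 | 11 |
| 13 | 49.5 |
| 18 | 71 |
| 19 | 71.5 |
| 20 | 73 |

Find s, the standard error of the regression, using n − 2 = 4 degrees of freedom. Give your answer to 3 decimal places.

x=3: ŷ = -4 + 4·3 = 8; r = 8 − 8 = 0
x=4: ŷ = -4 + 4·4 = 12; r = 11 − 12 = -1
x=13: ŷ = -4 + 4·13 = 48; r = 49.5 − 48 = 1.5
x=18: ŷ = -4 + 4·18 = 68; r = 71 − 68 = 3
x=19: ŷ = -4 + 4·19 = 72; r = 71.5 − 72 = -0.5
x=20: ŷ = -4 + 4·20 = 76; r = 73 − 76 = -3
SSE = 0 + 1 + 2.25 + 9 + 0.25 + 9 = 21.5
s = √(21.5/4) = √5.375 ≈ 2.318

s = 2.318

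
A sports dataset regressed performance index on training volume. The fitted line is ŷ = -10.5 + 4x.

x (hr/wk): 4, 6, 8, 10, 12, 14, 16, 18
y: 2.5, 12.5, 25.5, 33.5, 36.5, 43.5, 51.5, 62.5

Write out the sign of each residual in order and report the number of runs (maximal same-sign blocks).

x=4: ŷ = -10.5 + 4·4 = 5.5; r = 2.5 − 5.5 = -3
x=6: ŷ = -10.5 + 4·6 = 13.5; r = 12.5 − 13.5 = -1
x=8: ŷ = -10.5 + 4·8 = 21.5; r = 25.5 − 21.5 = 4
x=10: ŷ = -10.5 + 4·10 = 29.5; r = 33.5 − 29.5 = 4
x=12: ŷ = -10.5 + 4·12 = 37.5; r = 36.5 − 37.5 = -1
x=14: ŷ = -10.5 + 4·14 = 45.5; r = 43.5 − 45.5 = -2
x=16: ŷ = -10.5 + 4·16 = 53.5; r = 51.5 − 53.5 = -2
x=18: ŷ = -10.5 + 4·18 = 61.5; r = 62.5 − 61.5 = 1
Signs: − − + + − − − +
Runs: −×2, +×2, −×3, +×1 → 4

4 runs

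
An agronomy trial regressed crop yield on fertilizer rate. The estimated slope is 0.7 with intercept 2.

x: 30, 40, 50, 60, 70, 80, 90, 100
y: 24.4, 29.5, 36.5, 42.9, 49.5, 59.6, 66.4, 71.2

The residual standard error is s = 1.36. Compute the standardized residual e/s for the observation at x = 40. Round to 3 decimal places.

-0.368

ŷ = 2 + 0.7·40 = 30
e = 29.5 − 30 = -0.5
e/s = -0.5 / 1.36 = -0.368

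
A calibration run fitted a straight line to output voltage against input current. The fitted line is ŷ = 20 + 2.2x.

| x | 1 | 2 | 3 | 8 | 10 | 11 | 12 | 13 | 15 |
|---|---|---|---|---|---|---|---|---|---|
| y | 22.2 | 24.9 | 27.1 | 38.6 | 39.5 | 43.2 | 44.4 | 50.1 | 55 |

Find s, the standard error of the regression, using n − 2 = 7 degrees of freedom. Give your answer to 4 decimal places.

x=1: ŷ = 20 + 2.2·1 = 22.2; e = 22.2 − 22.2 = 0
x=2: ŷ = 20 + 2.2·2 = 24.4; e = 24.9 − 24.4 = 0.5
x=3: ŷ = 20 + 2.2·3 = 26.6; e = 27.1 − 26.6 = 0.5
x=8: ŷ = 20 + 2.2·8 = 37.6; e = 38.6 − 37.6 = 1
x=10: ŷ = 20 + 2.2·10 = 42; e = 39.5 − 42 = -2.5
x=11: ŷ = 20 + 2.2·11 = 44.2; e = 43.2 − 44.2 = -1
x=12: ŷ = 20 + 2.2·12 = 46.4; e = 44.4 − 46.4 = -2
x=13: ŷ = 20 + 2.2·13 = 48.6; e = 50.1 − 48.6 = 1.5
x=15: ŷ = 20 + 2.2·15 = 53; e = 55 − 53 = 2
SSE = 0 + 0.25 + 0.25 + 1 + 6.25 + 1 + 4 + 2.25 + 4 = 19
s = √(19/7) = √2.71429 ≈ 1.6475

s = 1.6475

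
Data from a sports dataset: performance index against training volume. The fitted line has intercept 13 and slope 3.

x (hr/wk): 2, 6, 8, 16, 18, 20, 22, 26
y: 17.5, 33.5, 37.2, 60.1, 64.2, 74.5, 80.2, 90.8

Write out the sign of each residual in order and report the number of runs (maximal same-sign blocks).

x=2: ŷ = 13 + 3·2 = 19; r = 17.5 − 19 = -1.5
x=6: ŷ = 13 + 3·6 = 31; r = 33.5 − 31 = 2.5
x=8: ŷ = 13 + 3·8 = 37; r = 37.2 − 37 = 0.2
x=16: ŷ = 13 + 3·16 = 61; r = 60.1 − 61 = -0.9
x=18: ŷ = 13 + 3·18 = 67; r = 64.2 − 67 = -2.8
x=20: ŷ = 13 + 3·20 = 73; r = 74.5 − 73 = 1.5
x=22: ŷ = 13 + 3·22 = 79; r = 80.2 − 79 = 1.2
x=26: ŷ = 13 + 3·26 = 91; r = 90.8 − 91 = -0.2
Signs: − + + − − + + −
Runs: −×1, +×2, −×2, +×2, −×1 → 5

5 runs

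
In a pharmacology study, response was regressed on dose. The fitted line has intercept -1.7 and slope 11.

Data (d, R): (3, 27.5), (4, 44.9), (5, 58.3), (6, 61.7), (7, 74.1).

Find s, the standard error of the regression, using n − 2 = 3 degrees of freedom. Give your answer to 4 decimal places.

s = 4.2583

d=3: ŷ = -1.7 + 11·3 = 31.3; e = 27.5 − 31.3 = -3.8
d=4: ŷ = -1.7 + 11·4 = 42.3; e = 44.9 − 42.3 = 2.6
d=5: ŷ = -1.7 + 11·5 = 53.3; e = 58.3 − 53.3 = 5
d=6: ŷ = -1.7 + 11·6 = 64.3; e = 61.7 − 64.3 = -2.6
d=7: ŷ = -1.7 + 11·7 = 75.3; e = 74.1 − 75.3 = -1.2
SSE = 14.44 + 6.76 + 25 + 6.76 + 1.44 = 54.4
s = √(54.4/3) = √18.1333 ≈ 4.2583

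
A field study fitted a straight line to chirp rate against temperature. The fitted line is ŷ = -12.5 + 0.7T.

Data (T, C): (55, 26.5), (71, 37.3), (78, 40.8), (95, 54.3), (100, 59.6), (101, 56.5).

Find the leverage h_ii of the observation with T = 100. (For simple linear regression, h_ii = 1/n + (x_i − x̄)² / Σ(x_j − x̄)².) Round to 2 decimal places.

T̄ = (55 + 71 + 78 + 95 + 100 + 101)/6 = 83.3333
Σ(T − T̄)² = 802.778 + 152.111 + 28.4444 + 136.111 + 277.778 + 312.111 = 1709.33
h = 1/6 + (16.6667)²/1709.33 = 0.166667 + 0.162507 = 0.33

h = 0.33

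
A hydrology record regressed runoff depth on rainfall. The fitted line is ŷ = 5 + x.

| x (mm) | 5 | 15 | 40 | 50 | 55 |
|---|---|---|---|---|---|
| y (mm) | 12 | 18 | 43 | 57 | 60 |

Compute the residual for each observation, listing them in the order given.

2, -2, -2, 2, 0

x=5: ŷ = 5 + 5 = 10; r = 12 − 10 = 2
x=15: ŷ = 5 + 15 = 20; r = 18 − 20 = -2
x=40: ŷ = 5 + 40 = 45; r = 43 − 45 = -2
x=50: ŷ = 5 + 50 = 55; r = 57 − 55 = 2
x=55: ŷ = 5 + 55 = 60; r = 60 − 60 = 0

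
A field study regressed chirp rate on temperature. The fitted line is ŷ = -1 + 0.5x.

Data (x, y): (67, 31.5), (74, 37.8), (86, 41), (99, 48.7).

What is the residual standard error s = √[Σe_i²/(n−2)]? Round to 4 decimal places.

x=67: ŷ = -1 + 0.5·67 = 32.5; e = 31.5 − 32.5 = -1
x=74: ŷ = -1 + 0.5·74 = 36; e = 37.8 − 36 = 1.8
x=86: ŷ = -1 + 0.5·86 = 42; e = 41 − 42 = -1
x=99: ŷ = -1 + 0.5·99 = 48.5; e = 48.7 − 48.5 = 0.2
SSE = 1 + 3.24 + 1 + 0.04 = 5.28
s = √(5.28/2) = √2.64 ≈ 1.6248

s = 1.6248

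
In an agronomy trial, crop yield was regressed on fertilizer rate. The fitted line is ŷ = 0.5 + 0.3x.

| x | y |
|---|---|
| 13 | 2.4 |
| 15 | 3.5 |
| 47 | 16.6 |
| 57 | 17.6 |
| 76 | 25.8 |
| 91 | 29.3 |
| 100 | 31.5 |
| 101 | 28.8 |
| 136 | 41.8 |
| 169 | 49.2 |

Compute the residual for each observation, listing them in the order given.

x=13: ŷ = 0.5 + 0.3·13 = 4.4; e = 2.4 − 4.4 = -2
x=15: ŷ = 0.5 + 0.3·15 = 5; e = 3.5 − 5 = -1.5
x=47: ŷ = 0.5 + 0.3·47 = 14.6; e = 16.6 − 14.6 = 2
x=57: ŷ = 0.5 + 0.3·57 = 17.6; e = 17.6 − 17.6 = 0
x=76: ŷ = 0.5 + 0.3·76 = 23.3; e = 25.8 − 23.3 = 2.5
x=91: ŷ = 0.5 + 0.3·91 = 27.8; e = 29.3 − 27.8 = 1.5
x=100: ŷ = 0.5 + 0.3·100 = 30.5; e = 31.5 − 30.5 = 1
x=101: ŷ = 0.5 + 0.3·101 = 30.8; e = 28.8 − 30.8 = -2
x=136: ŷ = 0.5 + 0.3·136 = 41.3; e = 41.8 − 41.3 = 0.5
x=169: ŷ = 0.5 + 0.3·169 = 51.2; e = 49.2 − 51.2 = -2

-2, -1.5, 2, 0, 2.5, 1.5, 1, -2, 0.5, -2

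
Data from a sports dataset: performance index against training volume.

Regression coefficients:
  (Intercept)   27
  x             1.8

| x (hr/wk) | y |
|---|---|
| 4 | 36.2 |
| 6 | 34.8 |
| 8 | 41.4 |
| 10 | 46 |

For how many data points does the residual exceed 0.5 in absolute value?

3

x=4: ŷ = 27 + 1.8·4 = 34.2; r = 36.2 − 34.2 = 2
x=6: ŷ = 27 + 1.8·6 = 37.8; r = 34.8 − 37.8 = -3
x=8: ŷ = 27 + 1.8·8 = 41.4; r = 41.4 − 41.4 = 0
x=10: ŷ = 27 + 1.8·10 = 45; r = 46 − 45 = 1
|r| > 0.5: x=4 (|r|=2), x=6 (|r|=3), x=10 (|r|=1) → 3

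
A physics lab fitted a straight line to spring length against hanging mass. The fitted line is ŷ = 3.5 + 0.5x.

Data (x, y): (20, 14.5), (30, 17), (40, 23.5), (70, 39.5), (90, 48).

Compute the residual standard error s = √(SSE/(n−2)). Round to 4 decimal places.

s = 1.2247

x=20: ŷ = 3.5 + 0.5·20 = 13.5; e = 14.5 − 13.5 = 1
x=30: ŷ = 3.5 + 0.5·30 = 18.5; e = 17 − 18.5 = -1.5
x=40: ŷ = 3.5 + 0.5·40 = 23.5; e = 23.5 − 23.5 = 0
x=70: ŷ = 3.5 + 0.5·70 = 38.5; e = 39.5 − 38.5 = 1
x=90: ŷ = 3.5 + 0.5·90 = 48.5; e = 48 − 48.5 = -0.5
SSE = 1 + 2.25 + 0 + 1 + 0.25 = 4.5
s = √(4.5/3) = √1.5 ≈ 1.2247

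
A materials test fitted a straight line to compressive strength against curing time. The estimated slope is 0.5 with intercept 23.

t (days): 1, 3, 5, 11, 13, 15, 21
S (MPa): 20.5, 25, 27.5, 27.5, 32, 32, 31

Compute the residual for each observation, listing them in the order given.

-3, 0.5, 2, -1, 2.5, 1.5, -2.5

t=1: ŷ = 23 + 0.5·1 = 23.5; r = 20.5 − 23.5 = -3
t=3: ŷ = 23 + 0.5·3 = 24.5; r = 25 − 24.5 = 0.5
t=5: ŷ = 23 + 0.5·5 = 25.5; r = 27.5 − 25.5 = 2
t=11: ŷ = 23 + 0.5·11 = 28.5; r = 27.5 − 28.5 = -1
t=13: ŷ = 23 + 0.5·13 = 29.5; r = 32 − 29.5 = 2.5
t=15: ŷ = 23 + 0.5·15 = 30.5; r = 32 − 30.5 = 1.5
t=21: ŷ = 23 + 0.5·21 = 33.5; r = 31 − 33.5 = -2.5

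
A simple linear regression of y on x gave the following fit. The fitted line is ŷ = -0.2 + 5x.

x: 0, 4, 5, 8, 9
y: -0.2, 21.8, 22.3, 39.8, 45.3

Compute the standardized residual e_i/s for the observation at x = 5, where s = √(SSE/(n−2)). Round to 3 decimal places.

x=0: ŷ = -0.2 + 5·0 = -0.2; e = -0.2 − (-0.2) = 0
x=4: ŷ = -0.2 + 5·4 = 19.8; e = 21.8 − 19.8 = 2
x=5: ŷ = -0.2 + 5·5 = 24.8; e = 22.3 − 24.8 = -2.5
x=8: ŷ = -0.2 + 5·8 = 39.8; e = 39.8 − 39.8 = 0
x=9: ŷ = -0.2 + 5·9 = 44.8; e = 45.3 − 44.8 = 0.5
SSE = 0 + 4 + 6.25 + 0 + 0.25 = 10.5
s = √(10.5/3) = 1.87083
e/s = -2.5 / 1.87083 = -1.336

-1.336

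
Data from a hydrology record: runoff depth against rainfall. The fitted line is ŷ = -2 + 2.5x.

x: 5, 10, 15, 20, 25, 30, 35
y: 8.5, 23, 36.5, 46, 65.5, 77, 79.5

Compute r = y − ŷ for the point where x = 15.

r = 1

ŷ = -2 + 2.5·15 = 35.5
r = 36.5 − 35.5 = 1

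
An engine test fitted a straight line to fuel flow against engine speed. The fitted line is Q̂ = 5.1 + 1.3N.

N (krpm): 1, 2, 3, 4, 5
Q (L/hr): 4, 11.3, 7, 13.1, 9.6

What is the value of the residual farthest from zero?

e = 3.6

N=1: Q̂ = 5.1 + 1.3·1 = 6.4; e = 4 − 6.4 = -2.4
N=2: Q̂ = 5.1 + 1.3·2 = 7.7; e = 11.3 − 7.7 = 3.6
N=3: Q̂ = 5.1 + 1.3·3 = 9; e = 7 − 9 = -2
N=4: Q̂ = 5.1 + 1.3·4 = 10.3; e = 13.1 − 10.3 = 2.8
N=5: Q̂ = 5.1 + 1.3·5 = 11.6; e = 9.6 − 11.6 = -2
Largest |e| is 3.6 at N = 2, residual 3.6.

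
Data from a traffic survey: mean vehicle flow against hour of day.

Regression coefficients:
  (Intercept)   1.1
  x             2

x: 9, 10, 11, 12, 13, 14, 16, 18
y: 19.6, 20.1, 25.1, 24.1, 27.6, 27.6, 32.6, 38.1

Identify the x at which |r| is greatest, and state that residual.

x=9: ŷ = 1.1 + 2·9 = 19.1; r = 19.6 − 19.1 = 0.5
x=10: ŷ = 1.1 + 2·10 = 21.1; r = 20.1 − 21.1 = -1
x=11: ŷ = 1.1 + 2·11 = 23.1; r = 25.1 − 23.1 = 2
x=12: ŷ = 1.1 + 2·12 = 25.1; r = 24.1 − 25.1 = -1
x=13: ŷ = 1.1 + 2·13 = 27.1; r = 27.6 − 27.1 = 0.5
x=14: ŷ = 1.1 + 2·14 = 29.1; r = 27.6 − 29.1 = -1.5
x=16: ŷ = 1.1 + 2·16 = 33.1; r = 32.6 − 33.1 = -0.5
x=18: ŷ = 1.1 + 2·18 = 37.1; r = 38.1 − 37.1 = 1
Largest |r| is 2 at x = 11, residual 2.

x = 11, r = 2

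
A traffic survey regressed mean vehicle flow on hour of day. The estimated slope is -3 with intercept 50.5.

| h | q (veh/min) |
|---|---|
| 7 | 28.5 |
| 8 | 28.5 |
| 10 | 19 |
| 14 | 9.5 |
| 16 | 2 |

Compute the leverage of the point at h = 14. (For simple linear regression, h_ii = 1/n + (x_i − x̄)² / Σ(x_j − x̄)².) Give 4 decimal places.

h = 0.3500

h̄ = (7 + 8 + 10 + 14 + 16)/5 = 11
Σ(h − h̄)² = 16 + 9 + 1 + 9 + 25 = 60
h = 1/5 + (3)²/60 = 0.2 + 0.15 = 0.3500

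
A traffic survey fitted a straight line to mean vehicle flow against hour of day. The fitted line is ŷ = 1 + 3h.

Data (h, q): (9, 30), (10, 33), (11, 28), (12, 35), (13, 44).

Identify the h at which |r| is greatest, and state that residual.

h = 11, r = -6

h=9: ŷ = 1 + 3·9 = 28; r = 30 − 28 = 2
h=10: ŷ = 1 + 3·10 = 31; r = 33 − 31 = 2
h=11: ŷ = 1 + 3·11 = 34; r = 28 − 34 = -6
h=12: ŷ = 1 + 3·12 = 37; r = 35 − 37 = -2
h=13: ŷ = 1 + 3·13 = 40; r = 44 − 40 = 4
Largest |r| is 6 at h = 11, residual -6.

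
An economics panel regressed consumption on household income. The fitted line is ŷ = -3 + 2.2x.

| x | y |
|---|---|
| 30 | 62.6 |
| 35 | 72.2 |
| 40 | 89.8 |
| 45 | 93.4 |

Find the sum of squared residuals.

x=30: ŷ = -3 + 2.2·30 = 63; r = 62.6 − 63 = -0.4
x=35: ŷ = -3 + 2.2·35 = 74; r = 72.2 − 74 = -1.8
x=40: ŷ = -3 + 2.2·40 = 85; r = 89.8 − 85 = 4.8
x=45: ŷ = -3 + 2.2·45 = 96; r = 93.4 − 96 = -2.6
SSE = 0.16 + 3.24 + 23.04 + 6.76 = 33.2

SSE = 33.2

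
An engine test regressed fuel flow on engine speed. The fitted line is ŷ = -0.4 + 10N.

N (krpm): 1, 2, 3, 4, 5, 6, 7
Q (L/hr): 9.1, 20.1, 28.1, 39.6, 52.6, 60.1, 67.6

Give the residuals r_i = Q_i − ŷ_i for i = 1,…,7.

N=1: ŷ = -0.4 + 10·1 = 9.6; r = 9.1 − 9.6 = -0.5
N=2: ŷ = -0.4 + 10·2 = 19.6; r = 20.1 − 19.6 = 0.5
N=3: ŷ = -0.4 + 10·3 = 29.6; r = 28.1 − 29.6 = -1.5
N=4: ŷ = -0.4 + 10·4 = 39.6; r = 39.6 − 39.6 = 0
N=5: ŷ = -0.4 + 10·5 = 49.6; r = 52.6 − 49.6 = 3
N=6: ŷ = -0.4 + 10·6 = 59.6; r = 60.1 − 59.6 = 0.5
N=7: ŷ = -0.4 + 10·7 = 69.6; r = 67.6 − 69.6 = -2

-0.5, 0.5, -1.5, 0, 3, 0.5, -2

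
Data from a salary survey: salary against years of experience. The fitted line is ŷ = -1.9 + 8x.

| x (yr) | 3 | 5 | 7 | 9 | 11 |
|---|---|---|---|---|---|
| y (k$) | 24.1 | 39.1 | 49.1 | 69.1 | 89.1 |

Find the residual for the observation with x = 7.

e = -5

ŷ = -1.9 + 8·7 = 54.1
e = 49.1 − 54.1 = -5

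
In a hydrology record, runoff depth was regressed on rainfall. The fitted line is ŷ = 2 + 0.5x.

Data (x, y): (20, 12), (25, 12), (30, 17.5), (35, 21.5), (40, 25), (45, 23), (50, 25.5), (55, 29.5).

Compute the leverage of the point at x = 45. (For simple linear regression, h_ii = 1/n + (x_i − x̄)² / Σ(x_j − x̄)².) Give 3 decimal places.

h = 0.179

x̄ = (20 + 25 + 30 + 35 + 40 + 45 + 50 + 55)/8 = 37.5
Σ(x − x̄)² = 306.25 + 156.25 + 56.25 + 6.25 + 6.25 + 56.25 + 156.25 + 306.25 = 1050
h = 1/8 + (7.5)²/1050 = 0.125 + 0.0535714 = 0.179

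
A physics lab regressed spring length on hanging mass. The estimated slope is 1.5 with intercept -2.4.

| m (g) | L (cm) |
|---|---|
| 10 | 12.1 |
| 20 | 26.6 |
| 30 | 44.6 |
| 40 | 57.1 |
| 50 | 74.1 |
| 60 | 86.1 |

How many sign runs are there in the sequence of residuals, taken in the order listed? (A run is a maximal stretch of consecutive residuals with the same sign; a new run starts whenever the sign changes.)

m=10: ŷ = -2.4 + 1.5·10 = 12.6; r = 12.1 − 12.6 = -0.5
m=20: ŷ = -2.4 + 1.5·20 = 27.6; r = 26.6 − 27.6 = -1
m=30: ŷ = -2.4 + 1.5·30 = 42.6; r = 44.6 − 42.6 = 2
m=40: ŷ = -2.4 + 1.5·40 = 57.6; r = 57.1 − 57.6 = -0.5
m=50: ŷ = -2.4 + 1.5·50 = 72.6; r = 74.1 − 72.6 = 1.5
m=60: ŷ = -2.4 + 1.5·60 = 87.6; r = 86.1 − 87.6 = -1.5
Signs: − − + − + −
Runs: −×2, +×1, −×1, +×1, −×1 → 5

5 runs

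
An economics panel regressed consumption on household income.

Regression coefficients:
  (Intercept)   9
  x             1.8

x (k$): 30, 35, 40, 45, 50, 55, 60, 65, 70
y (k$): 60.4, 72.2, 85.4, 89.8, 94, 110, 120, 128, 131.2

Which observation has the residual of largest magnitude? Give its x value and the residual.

x = 50, e = -5

x=30: ŷ = 9 + 1.8·30 = 63; e = 60.4 − 63 = -2.6
x=35: ŷ = 9 + 1.8·35 = 72; e = 72.2 − 72 = 0.2
x=40: ŷ = 9 + 1.8·40 = 81; e = 85.4 − 81 = 4.4
x=45: ŷ = 9 + 1.8·45 = 90; e = 89.8 − 90 = -0.2
x=50: ŷ = 9 + 1.8·50 = 99; e = 94 − 99 = -5
x=55: ŷ = 9 + 1.8·55 = 108; e = 110 − 108 = 2
x=60: ŷ = 9 + 1.8·60 = 117; e = 120 − 117 = 3
x=65: ŷ = 9 + 1.8·65 = 126; e = 128 − 126 = 2
x=70: ŷ = 9 + 1.8·70 = 135; e = 131.2 − 135 = -3.8
Largest |e| is 5 at x = 50, residual -5.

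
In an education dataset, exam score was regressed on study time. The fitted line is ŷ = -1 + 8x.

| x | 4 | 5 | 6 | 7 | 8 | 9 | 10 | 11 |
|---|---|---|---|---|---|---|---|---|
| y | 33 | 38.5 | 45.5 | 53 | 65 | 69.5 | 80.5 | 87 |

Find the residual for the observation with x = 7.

e = -2

ŷ = -1 + 8·7 = 55
e = 53 − 55 = -2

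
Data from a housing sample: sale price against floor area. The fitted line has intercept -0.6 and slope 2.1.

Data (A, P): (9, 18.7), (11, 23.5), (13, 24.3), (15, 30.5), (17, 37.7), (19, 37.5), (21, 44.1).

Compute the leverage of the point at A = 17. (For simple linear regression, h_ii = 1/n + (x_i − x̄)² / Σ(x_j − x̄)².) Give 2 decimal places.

Ā = (9 + 11 + 13 + 15 + 17 + 19 + 21)/7 = 15
Σ(A − Ā)² = 36 + 16 + 4 + 0 + 4 + 16 + 36 = 112
h = 1/7 + (2)²/112 = 0.142857 + 0.0357143 = 0.18

h = 0.18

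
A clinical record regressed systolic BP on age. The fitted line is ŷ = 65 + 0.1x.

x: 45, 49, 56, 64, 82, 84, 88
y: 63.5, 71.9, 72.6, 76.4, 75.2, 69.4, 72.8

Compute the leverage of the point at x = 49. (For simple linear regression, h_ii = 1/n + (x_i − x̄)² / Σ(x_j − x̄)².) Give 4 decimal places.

h = 0.3113

x̄ = (45 + 49 + 56 + 64 + 82 + 84 + 88)/7 = 66.8571
Σ(x − x̄)² = 477.735 + 318.878 + 117.878 + 8.16327 + 229.306 + 293.878 + 447.02 = 1892.86
h = 1/7 + (-17.8571)²/1892.86 = 0.142857 + 0.168464 = 0.3113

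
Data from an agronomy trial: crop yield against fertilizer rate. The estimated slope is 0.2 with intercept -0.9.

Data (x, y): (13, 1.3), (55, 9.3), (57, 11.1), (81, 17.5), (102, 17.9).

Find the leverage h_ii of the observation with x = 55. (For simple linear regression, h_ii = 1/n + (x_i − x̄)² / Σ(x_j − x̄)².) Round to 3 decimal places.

x̄ = (13 + 55 + 57 + 81 + 102)/5 = 61.6
Σ(x − x̄)² = 2361.96 + 43.56 + 21.16 + 376.36 + 1632.16 = 4435.2
h = 1/5 + (-6.6)²/4435.2 = 0.2 + 0.00982143 = 0.210

h = 0.210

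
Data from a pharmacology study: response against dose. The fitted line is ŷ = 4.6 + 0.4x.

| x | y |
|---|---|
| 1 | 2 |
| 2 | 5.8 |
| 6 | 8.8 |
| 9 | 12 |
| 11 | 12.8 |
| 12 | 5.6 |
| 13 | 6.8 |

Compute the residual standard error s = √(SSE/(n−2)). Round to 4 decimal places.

x=1: ŷ = 4.6 + 0.4·1 = 5; r = 2 − 5 = -3
x=2: ŷ = 4.6 + 0.4·2 = 5.4; r = 5.8 − 5.4 = 0.4
x=6: ŷ = 4.6 + 0.4·6 = 7; r = 8.8 − 7 = 1.8
x=9: ŷ = 4.6 + 0.4·9 = 8.2; r = 12 − 8.2 = 3.8
x=11: ŷ = 4.6 + 0.4·11 = 9; r = 12.8 − 9 = 3.8
x=12: ŷ = 4.6 + 0.4·12 = 9.4; r = 5.6 − 9.4 = -3.8
x=13: ŷ = 4.6 + 0.4·13 = 9.8; r = 6.8 − 9.8 = -3
SSE = 9 + 0.16 + 3.24 + 14.44 + 14.44 + 14.44 + 9 = 64.72
s = √(64.72/5) = √12.944 ≈ 3.5978

s = 3.5978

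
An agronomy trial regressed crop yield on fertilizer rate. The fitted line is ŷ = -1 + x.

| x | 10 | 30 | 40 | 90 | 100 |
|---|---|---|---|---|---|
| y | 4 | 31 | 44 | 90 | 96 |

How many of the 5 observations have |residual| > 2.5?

x=10: ŷ = -1 + 10 = 9; r = 4 − 9 = -5
x=30: ŷ = -1 + 30 = 29; r = 31 − 29 = 2
x=40: ŷ = -1 + 40 = 39; r = 44 − 39 = 5
x=90: ŷ = -1 + 90 = 89; r = 90 − 89 = 1
x=100: ŷ = -1 + 100 = 99; r = 96 − 99 = -3
|r| > 2.5: x=10 (|r|=5), x=40 (|r|=5), x=100 (|r|=3) → 3

3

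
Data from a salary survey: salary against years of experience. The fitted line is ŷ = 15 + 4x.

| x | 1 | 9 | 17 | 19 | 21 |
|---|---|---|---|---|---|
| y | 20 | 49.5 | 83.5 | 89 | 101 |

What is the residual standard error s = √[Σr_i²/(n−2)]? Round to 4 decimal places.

s = 1.9579

x=1: ŷ = 15 + 4·1 = 19; r = 20 − 19 = 1
x=9: ŷ = 15 + 4·9 = 51; r = 49.5 − 51 = -1.5
x=17: ŷ = 15 + 4·17 = 83; r = 83.5 − 83 = 0.5
x=19: ŷ = 15 + 4·19 = 91; r = 89 − 91 = -2
x=21: ŷ = 15 + 4·21 = 99; r = 101 − 99 = 2
SSE = 1 + 2.25 + 0.25 + 4 + 4 = 11.5
s = √(11.5/3) = √3.83333 ≈ 1.9579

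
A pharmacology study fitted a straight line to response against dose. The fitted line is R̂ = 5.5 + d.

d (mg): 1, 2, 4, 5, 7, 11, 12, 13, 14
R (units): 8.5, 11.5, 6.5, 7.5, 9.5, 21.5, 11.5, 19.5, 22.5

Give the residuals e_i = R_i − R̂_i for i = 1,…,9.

2, 4, -3, -3, -3, 5, -6, 1, 3

d=1: R̂ = 5.5 + 1 = 6.5; e = 8.5 − 6.5 = 2
d=2: R̂ = 5.5 + 2 = 7.5; e = 11.5 − 7.5 = 4
d=4: R̂ = 5.5 + 4 = 9.5; e = 6.5 − 9.5 = -3
d=5: R̂ = 5.5 + 5 = 10.5; e = 7.5 − 10.5 = -3
d=7: R̂ = 5.5 + 7 = 12.5; e = 9.5 − 12.5 = -3
d=11: R̂ = 5.5 + 11 = 16.5; e = 21.5 − 16.5 = 5
d=12: R̂ = 5.5 + 12 = 17.5; e = 11.5 − 17.5 = -6
d=13: R̂ = 5.5 + 13 = 18.5; e = 19.5 − 18.5 = 1
d=14: R̂ = 5.5 + 14 = 19.5; e = 22.5 − 19.5 = 3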